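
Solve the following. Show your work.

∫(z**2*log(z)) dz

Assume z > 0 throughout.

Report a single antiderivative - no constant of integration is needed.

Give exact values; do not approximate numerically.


Step 1. Integrate ∫(z**2*log(z)) dz by parts with u = log(z), dv = (z**2) dz, so v = z**3/3 [assuming z > 0]: now z**3*log(z)/3 + ∫(-z**2/3) dz.
Step 2. Evaluate the standard form: now z**3*log(z)/3 - z**3/9.
Answer: z**3*log(z)/3 - z**3/9.


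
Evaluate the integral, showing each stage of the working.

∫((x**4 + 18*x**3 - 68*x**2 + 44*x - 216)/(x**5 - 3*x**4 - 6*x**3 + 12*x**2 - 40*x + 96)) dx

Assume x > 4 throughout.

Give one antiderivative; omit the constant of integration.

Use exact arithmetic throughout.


Step 1. Decompose ∫((x**4 + 18*x**3 - 68*x**2 + 44*x - 216)/(x**5 - 3*x**4 - 6*x**3 + 12*x**2 - 40*x + 96)) dx by partial fractions, (x**4 + 18*x**3 - 68*x**2 + 44*x - 216)/(x**5 - 3*x**4 - 6*x**3 + 12*x**2 - 40*x + 96) = 2/(x**2 + 4) - 3/(x + 3) + 3/(x - 2) + 1/(x - 4): now ∫(1/(x - 4)) dx + ∫(3/(x - 2)) dx + ∫(-3/(x + 3)) dx + ∫(2/(x**2 + 4)) dx.
Step 2. Evaluate the standard form [assuming x > -3]: now -3*log(x + 3) + ∫(1/(x - 4)) dx + ∫(3/(x - 2)) dx + ∫(2/(x**2 + 4)) dx.
Step 3. Evaluate the standard form [assuming x > 2]: now 3*log(x - 2) - 3*log(x + 3) + ∫(1/(x - 4)) dx + ∫(2/(x**2 + 4)) dx.
Step 4. Evaluate the standard form [assuming x > 4]: now log(x - 4) + 3*log(x - 2) - 3*log(x + 3) + ∫(2/(x**2 + 4)) dx.
Step 5. Evaluate the standard form: now log(x - 4) + 3*log(x - 2) - 3*log(x + 3) + atan(x/2).
Answer: log(x - 4) + 3*log(x - 2) - 3*log(x + 3) + atan(x/2).


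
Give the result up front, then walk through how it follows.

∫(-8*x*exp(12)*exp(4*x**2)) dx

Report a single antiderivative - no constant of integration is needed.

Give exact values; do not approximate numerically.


The answer is -exp(4*x**2 + 12).
Step 1. Substitute u = x**2 + 3, turning ∫(-8*x*exp(12)*exp(4*x**2)) dx into ∫(-4*exp(4*u)) du: now ∫(-4*exp(4*u)) du.
Step 2. Evaluate the standard form: now -exp(4*u).
Step 3. Substitute back u = x**2 + 3: now -exp(4*x**2 + 12).
Answer: -exp(4*x**2 + 12).


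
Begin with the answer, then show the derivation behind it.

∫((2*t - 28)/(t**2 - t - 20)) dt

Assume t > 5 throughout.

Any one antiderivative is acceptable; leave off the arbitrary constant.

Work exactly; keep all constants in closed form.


The answer is -2*log(t - 5) + 4*log(t + 4).
Step 1. Decompose ∫((2*t - 28)/(t**2 - t - 20)) dt by partial fractions, (2*t - 28)/(t**2 - t - 20) = 4/(t + 4) - 2/(t - 5): now ∫(-2/(t - 5)) dt + ∫(4/(t + 4)) dt.
Step 2. Evaluate the standard form [assuming t > -4]: now 4*log(t + 4) + ∫(-2/(t - 5)) dt.
Step 3. Evaluate the standard form [assuming t > 5]: now -2*log(t - 5) + 4*log(t + 4).
Answer: -2*log(t - 5) + 4*log(t + 4).


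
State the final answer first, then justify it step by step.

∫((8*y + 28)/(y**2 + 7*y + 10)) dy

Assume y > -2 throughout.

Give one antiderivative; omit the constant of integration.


The answer is 4*log(y + 2) + 4*log(y + 5).
Step 1. Decompose ∫((8*y + 28)/(y**2 + 7*y + 10)) dy by partial fractions, (8*y + 28)/(y**2 + 7*y + 10) = 4/(y + 5) + 4/(y + 2): now ∫(4/(y + 2)) dy + ∫(4/(y + 5)) dy.
Step 2. Evaluate the standard form [assuming y > -5]: now 4*log(y + 5) + ∫(4/(y + 2)) dy.
Step 3. Evaluate the standard form [assuming y > -2]: now 4*log(y + 2) + 4*log(y + 5).
Answer: 4*log(y + 2) + 4*log(y + 5).


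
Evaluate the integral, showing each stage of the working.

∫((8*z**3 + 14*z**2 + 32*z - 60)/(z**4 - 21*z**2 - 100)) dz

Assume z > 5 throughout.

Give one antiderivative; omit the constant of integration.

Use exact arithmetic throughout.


Step 1. Decompose ∫((8*z**3 + 14*z**2 + 32*z - 60)/(z**4 - 21*z**2 - 100)) dz by partial fractions, (8*z**3 + 14*z**2 + 32*z - 60)/(z**4 - 21*z**2 - 100) = 4/(z**2 + 4) + 3/(z + 5) + 5/(z - 5): now ∫(5/(z - 5)) dz + ∫(3/(z + 5)) dz + ∫(4/(z**2 + 4)) dz.
Step 2. Evaluate the standard form [assuming z > -5]: now 3*log(z + 5) + ∫(5/(z - 5)) dz + ∫(4/(z**2 + 4)) dz.
Step 3. Evaluate the standard form [assuming z > 5]: now 5*log(z - 5) + 3*log(z + 5) + ∫(4/(z**2 + 4)) dz.
Step 4. Evaluate the standard form: now 5*log(z - 5) + 3*log(z + 5) + 2*atan(z/2).
Answer: 5*log(z - 5) + 3*log(z + 5) + 2*atan(z/2).


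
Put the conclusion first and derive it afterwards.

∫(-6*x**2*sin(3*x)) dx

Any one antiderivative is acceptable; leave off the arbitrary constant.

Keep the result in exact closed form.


The answer is 2*x**2*cos(3*x) - 4*x*sin(3*x)/3 - 4*cos(3*x)/9.
Step 1. Integrate ∫(-6*x**2*sin(3*x)) dx by parts with u = x**2, dv = (-6*sin(3*x)) dx, so v = 2*cos(3*x): now 2*x**2*cos(3*x) + ∫(-4*x*cos(3*x)) dx.
Step 2. Integrate ∫(-4*x*cos(3*x)) dx by parts with u = x, dv = (-4*cos(3*x)) dx, so v = -4*sin(3*x)/3: now 2*x**2*cos(3*x) - 4*x*sin(3*x)/3 + ∫(4*sin(3*x)/3) dx.
Step 3. Evaluate the standard form: now 2*x**2*cos(3*x) - 4*x*sin(3*x)/3 - 4*cos(3*x)/9.
Answer: 2*x**2*cos(3*x) - 4*x*sin(3*x)/3 - 4*cos(3*x)/9.


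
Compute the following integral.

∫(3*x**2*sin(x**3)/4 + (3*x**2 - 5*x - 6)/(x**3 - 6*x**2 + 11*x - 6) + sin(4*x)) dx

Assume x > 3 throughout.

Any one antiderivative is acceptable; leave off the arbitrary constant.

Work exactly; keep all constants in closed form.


Answer: 3*log(x - 3) + 4*log(x - 2) - 4*log(x - 1) - cos(4*x)/4 - cos(x**3)/4.


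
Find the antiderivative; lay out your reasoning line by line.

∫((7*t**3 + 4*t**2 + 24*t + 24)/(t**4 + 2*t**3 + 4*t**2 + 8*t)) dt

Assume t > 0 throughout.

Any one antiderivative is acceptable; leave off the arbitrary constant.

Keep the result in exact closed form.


Step 1. Decompose ∫((7*t**3 + 4*t**2 + 24*t + 24)/(t**4 + 2*t**3 + 4*t**2 + 8*t)) dt by partial fractions, (7*t**3 + 4*t**2 + 24*t + 24)/(t**4 + 2*t**3 + 4*t**2 + 8*t) = -2/(t**2 + 4) + 4/(t + 2) + 3/t: now ∫(3/t) dt + ∫(4/(t + 2)) dt + ∫(-2/(t**2 + 4)) dt.
Step 2. Evaluate the standard form [assuming t > 0]: now 3*log(t) + ∫(4/(t + 2)) dt + ∫(-2/(t**2 + 4)) dt.
Step 3. Evaluate the standard form [assuming t > -2]: now 3*log(t) + 4*log(t + 2) + ∫(-2/(t**2 + 4)) dt.
Step 4. Evaluate the standard form: now 3*log(t) + 4*log(t + 2) - atan(t/2).
Answer: 3*log(t) + 4*log(t + 2) - atan(t/2).


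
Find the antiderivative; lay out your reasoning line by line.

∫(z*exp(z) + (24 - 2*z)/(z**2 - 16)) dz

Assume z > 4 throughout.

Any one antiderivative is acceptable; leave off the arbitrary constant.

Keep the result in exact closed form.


Step 1. Rewrite: now ∫(z*exp(z)) dz + ∫((24 - 2*z)/(z**2 - 16)) dz.
Step 2. Integrate ∫(z*exp(z)) dz by parts with u = z, dv = (exp(z)) dz, so v = exp(z): now z*exp(z) + ∫((24 - 2*z)/(z**2 - 16)) dz + ∫(-exp(z)) dz.
Step 3. Evaluate the standard form: now z*exp(z) - exp(z) + ∫((24 - 2*z)/(z**2 - 16)) dz.
Step 4. Decompose ∫((24 - 2*z)/(z**2 - 16)) dz by partial fractions, (24 - 2*z)/(z**2 - 16) = -4/(z + 4) + 2/(z - 4): now z*exp(z) - exp(z) + ∫(2/(z - 4)) dz + ∫(-4/(z + 4)) dz.
Step 5. Evaluate the standard form [assuming z > -4]: now z*exp(z) - exp(z) - 4*log(z + 4) + ∫(2/(z - 4)) dz.
Step 6. Evaluate the standard form [assuming z > 4]: now z*exp(z) - exp(z) + 2*log(z - 4) - 4*log(z + 4).
Answer: z*exp(z) - exp(z) + 2*log(z - 4) - 4*log(z + 4).


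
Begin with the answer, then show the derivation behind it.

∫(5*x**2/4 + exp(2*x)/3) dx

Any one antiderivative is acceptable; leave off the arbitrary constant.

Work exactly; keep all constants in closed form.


The answer is 5*x**3/12 + exp(2*x)/6.
Step 1. Rewrite: now ∫(5*x**2/4) dx + ∫(exp(2*x)/3) dx.
Step 2. Evaluate the standard form: now exp(2*x)/6 + ∫(5*x**2/4) dx.
Step 3. Evaluate the standard form: now 5*x**3/12 + exp(2*x)/6.
Answer: 5*x**3/12 + exp(2*x)/6.


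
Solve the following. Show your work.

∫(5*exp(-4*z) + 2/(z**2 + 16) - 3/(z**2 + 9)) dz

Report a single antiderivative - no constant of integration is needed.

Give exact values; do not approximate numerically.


Step 1. Rewrite: now ∫(-3/(z**2 + 9)) dz + ∫(2/(z**2 + 16)) dz + ∫(5*exp(-4*z)) dz.
Step 2. Evaluate the standard form: now -atan(z/3) + ∫(2/(z**2 + 16)) dz + ∫(5*exp(-4*z)) dz.
Step 3. Evaluate the standard form: now atan(z/4)/2 - atan(z/3) + ∫(5*exp(-4*z)) dz.
Step 4. Evaluate the standard form: now atan(z/4)/2 - atan(z/3) - 5*exp(-4*z)/4.
Answer: atan(z/4)/2 - atan(z/3) - 5*exp(-4*z)/4.


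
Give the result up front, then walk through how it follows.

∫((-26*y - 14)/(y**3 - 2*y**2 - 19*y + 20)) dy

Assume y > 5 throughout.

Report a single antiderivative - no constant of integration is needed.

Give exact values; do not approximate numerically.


The answer is -4*log(y - 5) + 2*log(y - 1) + 2*log(y + 4).
Step 1. Decompose ∫((-26*y - 14)/(y**3 - 2*y**2 - 19*y + 20)) dy by partial fractions, (-26*y - 14)/(y**3 - 2*y**2 - 19*y + 20) = 2/(y + 4) + 2/(y - 1) - 4/(y - 5): now ∫(-4/(y - 5)) dy + ∫(2/(y - 1)) dy + ∫(2/(y + 4)) dy.
Step 2. Evaluate the standard form [assuming y > 1]: now 2*log(y - 1) + ∫(-4/(y - 5)) dy + ∫(2/(y + 4)) dy.
Step 3. Evaluate the standard form [assuming y > 5]: now -4*log(y - 5) + 2*log(y - 1) + ∫(2/(y + 4)) dy.
Step 4. Evaluate the standard form [assuming y > -4]: now -4*log(y - 5) + 2*log(y - 1) + 2*log(y + 4).
Answer: -4*log(y - 5) + 2*log(y - 1) + 2*log(y + 4).


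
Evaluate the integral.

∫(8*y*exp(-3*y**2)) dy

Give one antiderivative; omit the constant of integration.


Answer: -4*exp(-3*y**2)/3.


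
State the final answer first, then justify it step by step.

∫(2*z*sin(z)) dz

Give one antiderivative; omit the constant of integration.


The answer is -2*z*cos(z) + 2*sin(z).
Step 1. Integrate ∫(2*z*sin(z)) dz by parts with u = z, dv = (2*sin(z)) dz, so v = -2*cos(z): now -2*z*cos(z) + ∫(2*cos(z)) dz.
Step 2. Evaluate the standard form: now -2*z*cos(z) + 2*sin(z).
Answer: -2*z*cos(z) + 2*sin(z).


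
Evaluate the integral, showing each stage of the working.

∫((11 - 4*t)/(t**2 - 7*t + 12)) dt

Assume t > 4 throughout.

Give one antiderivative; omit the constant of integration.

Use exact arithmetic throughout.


Step 1. Decompose ∫((11 - 4*t)/(t**2 - 7*t + 12)) dt by partial fractions, (11 - 4*t)/(t**2 - 7*t + 12) = 1/(t - 3) - 5/(t - 4): now ∫(-5/(t - 4)) dt + ∫(1/(t - 3)) dt.
Step 2. Evaluate the standard form [assuming t > 3]: now log(t - 3) + ∫(-5/(t - 4)) dt.
Step 3. Evaluate the standard form [assuming t > 4]: now -5*log(t - 4) + log(t - 3).
Answer: -5*log(t - 4) + log(t - 3).


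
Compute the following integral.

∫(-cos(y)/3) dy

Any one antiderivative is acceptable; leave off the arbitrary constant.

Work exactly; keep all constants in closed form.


Answer: -sin(y)/3.


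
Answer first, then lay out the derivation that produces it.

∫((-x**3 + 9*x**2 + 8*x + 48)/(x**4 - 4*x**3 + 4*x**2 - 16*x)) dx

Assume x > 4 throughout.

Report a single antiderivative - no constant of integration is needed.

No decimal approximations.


The answer is -3*log(x) + 2*log(x - 4) - 3*atan(x/2)/2.
Step 1. Decompose ∫((-x**3 + 9*x**2 + 8*x + 48)/(x**4 - 4*x**3 + 4*x**2 - 16*x)) dx by partial fractions, (-x**3 + 9*x**2 + 8*x + 48)/(x**4 - 4*x**3 + 4*x**2 - 16*x) = -3/(x**2 + 4) + 2/(x - 4) - 3/x: now ∫(-3/x) dx + ∫(2/(x - 4)) dx + ∫(-3/(x**2 + 4)) dx.
Step 2. Evaluate the standard form [assuming x > 4]: now 2*log(x - 4) + ∫(-3/x) dx + ∫(-3/(x**2 + 4)) dx.
Step 3. Evaluate the standard form [assuming x > 0]: now -3*log(x) + 2*log(x - 4) + ∫(-3/(x**2 + 4)) dx.
Step 4. Evaluate the standard form: now -3*log(x) + 2*log(x - 4) - 3*atan(x/2)/2.
Answer: -3*log(x) + 2*log(x - 4) - 3*atan(x/2)/2.


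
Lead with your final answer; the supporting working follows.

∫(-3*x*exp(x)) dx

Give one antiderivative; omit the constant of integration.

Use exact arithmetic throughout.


The answer is -3*x*exp(x) + 3*exp(x).
Step 1. Integrate ∫(-3*x*exp(x)) dx by parts with u = x, dv = (-3*exp(x)) dx, so v = -3*exp(x): now -3*x*exp(x) + ∫(3*exp(x)) dx.
Step 2. Evaluate the standard form: now -3*x*exp(x) + 3*exp(x).
Answer: -3*x*exp(x) + 3*exp(x).


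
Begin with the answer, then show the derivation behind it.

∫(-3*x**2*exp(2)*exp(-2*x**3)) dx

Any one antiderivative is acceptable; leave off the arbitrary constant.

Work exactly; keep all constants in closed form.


The answer is exp(2 - 2*x**3)/2.
Step 1. Substitute u = x**3 - 1, turning ∫(-3*x**2*exp(2)*exp(-2*x**3)) dx into ∫(-exp(-2*u)) du: now ∫(-exp(-2*u)) du.
Step 2. Evaluate the standard form: now exp(-2*u)/2.
Step 3. Substitute back u = x**3 - 1: now exp(2 - 2*x**3)/2.
Answer: exp(2 - 2*x**3)/2.


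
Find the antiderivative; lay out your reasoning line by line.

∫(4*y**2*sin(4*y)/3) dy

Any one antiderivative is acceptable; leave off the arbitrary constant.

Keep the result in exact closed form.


Step 1. Integrate ∫(4*y**2*sin(4*y)/3) dy by parts with u = y**2, dv = (4*sin(4*y)/3) dy, so v = -cos(4*y)/3: now -y**2*cos(4*y)/3 + ∫(2*y*cos(4*y)/3) dy.
Step 2. Integrate ∫(2*y*cos(4*y)/3) dy by parts with u = y, dv = (2*cos(4*y)/3) dy, so v = sin(4*y)/6: now -y**2*cos(4*y)/3 + y*sin(4*y)/6 + ∫(-sin(4*y)/6) dy.
Step 3. Evaluate the standard form: now -y**2*cos(4*y)/3 + y*sin(4*y)/6 + cos(4*y)/24.
Answer: -y**2*cos(4*y)/3 + y*sin(4*y)/6 + cos(4*y)/24.


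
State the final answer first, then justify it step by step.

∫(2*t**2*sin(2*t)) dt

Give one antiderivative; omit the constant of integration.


The answer is -t**2*cos(2*t) + t*sin(2*t) + cos(2*t)/2.
Step 1. Integrate ∫(2*t**2*sin(2*t)) dt by parts with u = t**2, dv = (2*sin(2*t)) dt, so v = -cos(2*t): now -t**2*cos(2*t) + ∫(2*t*cos(2*t)) dt.
Step 2. Integrate ∫(2*t*cos(2*t)) dt by parts with u = t, dv = (2*cos(2*t)) dt, so v = sin(2*t): now -t**2*cos(2*t) + t*sin(2*t) + ∫(-sin(2*t)) dt.
Step 3. Evaluate the standard form: now -t**2*cos(2*t) + t*sin(2*t) + cos(2*t)/2.
Answer: -t**2*cos(2*t) + t*sin(2*t) + cos(2*t)/2.


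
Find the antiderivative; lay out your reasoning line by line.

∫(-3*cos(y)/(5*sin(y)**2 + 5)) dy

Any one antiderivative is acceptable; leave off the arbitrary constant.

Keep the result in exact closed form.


Step 1. Substitute u = sin(y), turning ∫(-3*cos(y)/(5*sin(y)**2 + 5)) dy into ∫(-3/(5*(u**2 + 1))) du: now ∫(-3/(5*(u**2 + 1))) du.
Step 2. Evaluate the standard form: now -3*atan(u)/5.
Step 3. Substitute back u = sin(y): now -3*atan(sin(y))/5.
Answer: -3*atan(sin(y))/5.


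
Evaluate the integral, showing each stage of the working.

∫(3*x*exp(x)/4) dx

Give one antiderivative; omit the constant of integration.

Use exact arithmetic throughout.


Step 1. Integrate ∫(3*x*exp(x)/4) dx by parts with u = x, dv = (3*exp(x)/4) dx, so v = 3*exp(x)/4: now 3*x*exp(x)/4 + ∫(-3*exp(x)/4) dx.
Step 2. Evaluate the standard form: now 3*x*exp(x)/4 - 3*exp(x)/4.
Answer: 3*x*exp(x)/4 - 3*exp(x)/4.


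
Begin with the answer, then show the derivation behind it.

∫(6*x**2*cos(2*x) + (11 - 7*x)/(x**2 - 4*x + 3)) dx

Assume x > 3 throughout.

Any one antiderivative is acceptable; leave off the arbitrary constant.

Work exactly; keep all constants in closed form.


The answer is 3*x**2*sin(2*x) + 3*x*cos(2*x) - 5*log(x - 3) - 2*log(x - 1) - 3*sin(2*x)/2.
Step 1. Rewrite: now ∫(6*x**2*cos(2*x)) dx + ∫((11 - 7*x)/(x**2 - 4*x + 3)) dx.
Step 2. Integrate ∫(6*x**2*cos(2*x)) dx by parts with u = x**2, dv = (6*cos(2*x)) dx, so v = 3*sin(2*x): now 3*x**2*sin(2*x) + ∫(-6*x*sin(2*x)) dx + ∫((11 - 7*x)/(x**2 - 4*x + 3)) dx.
Step 3. Integrate ∫(-6*x*sin(2*x)) dx by parts with u = x, dv = (-6*sin(2*x)) dx, so v = 3*cos(2*x): now 3*x**2*sin(2*x) + 3*x*cos(2*x) + ∫((11 - 7*x)/(x**2 - 4*x + 3)) dx + ∫(-3*cos(2*x)) dx.
Step 4. Evaluate the standard form: now 3*x**2*sin(2*x) + 3*x*cos(2*x) - 3*sin(2*x)/2 + ∫((11 - 7*x)/(x**2 - 4*x + 3)) dx.
Step 5. Decompose ∫((11 - 7*x)/(x**2 - 4*x + 3)) dx by partial fractions, (11 - 7*x)/(x**2 - 4*x + 3) = -2/(x - 1) - 5/(x - 3): now 3*x**2*sin(2*x) + 3*x*cos(2*x) - 3*sin(2*x)/2 + ∫(-5/(x - 3)) dx + ∫(-2/(x - 1)) dx.
Step 6. Evaluate the standard form [assuming x > 1]: now 3*x**2*sin(2*x) + 3*x*cos(2*x) - 2*log(x - 1) - 3*sin(2*x)/2 + ∫(-5/(x - 3)) dx.
Step 7. Evaluate the standard form [assuming x > 3]: now 3*x**2*sin(2*x) + 3*x*cos(2*x) - 5*log(x - 3) - 2*log(x - 1) - 3*sin(2*x)/2.
Answer: 3*x**2*sin(2*x) + 3*x*cos(2*x) - 5*log(x - 3) - 2*log(x - 1) - 3*sin(2*x)/2.


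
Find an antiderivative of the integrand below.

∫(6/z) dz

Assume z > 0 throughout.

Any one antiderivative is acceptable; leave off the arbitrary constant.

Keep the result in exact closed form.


Answer: 6*log(z).


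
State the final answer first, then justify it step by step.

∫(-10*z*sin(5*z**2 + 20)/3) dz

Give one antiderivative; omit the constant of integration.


The answer is cos(5*z**2 + 20)/3.
Step 1. Substitute u = z**2 + 4, turning ∫(-10*z*sin(5*z**2 + 20)/3) dz into ∫(-5*sin(5*u)/3) du: now ∫(-5*sin(5*u)/3) du.
Step 2. Evaluate the standard form: now cos(5*u)/3.
Step 3. Substitute back u = z**2 + 4: now cos(5*z**2 + 20)/3.
Answer: cos(5*z**2 + 20)/3.


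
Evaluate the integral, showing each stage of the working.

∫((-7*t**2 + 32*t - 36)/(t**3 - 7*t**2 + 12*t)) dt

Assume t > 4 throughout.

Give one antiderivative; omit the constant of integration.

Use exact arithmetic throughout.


Step 1. Decompose ∫((-7*t**2 + 32*t - 36)/(t**3 - 7*t**2 + 12*t)) dt by partial fractions, (-7*t**2 + 32*t - 36)/(t**3 - 7*t**2 + 12*t) = 1/(t - 3) - 5/(t - 4) - 3/t: now ∫(-3/t) dt + ∫(-5/(t - 4)) dt + ∫(1/(t - 3)) dt.
Step 2. Evaluate the standard form [assuming t > 0]: now -3*log(t) + ∫(-5/(t - 4)) dt + ∫(1/(t - 3)) dt.
Step 3. Evaluate the standard form [assuming t > 3]: now -3*log(t) + log(t - 3) + ∫(-5/(t - 4)) dt.
Step 4. Evaluate the standard form [assuming t > 4]: now -3*log(t) - 5*log(t - 4) + log(t - 3).
Answer: -3*log(t) - 5*log(t - 4) + log(t - 3).


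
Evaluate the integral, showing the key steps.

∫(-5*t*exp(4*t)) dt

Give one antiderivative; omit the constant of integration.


Step 1. Integrate ∫(-5*t*exp(4*t)) dt by parts with u = t, dv = (-5*exp(4*t)) dt, so v = -5*exp(4*t)/4: now -5*t*exp(4*t)/4 + ∫(5*exp(4*t)/4) dt.
Step 2. Evaluate the standard form: now -5*t*exp(4*t)/4 + 5*exp(4*t)/16.
Answer: -5*t*exp(4*t)/4 + 5*exp(4*t)/16.


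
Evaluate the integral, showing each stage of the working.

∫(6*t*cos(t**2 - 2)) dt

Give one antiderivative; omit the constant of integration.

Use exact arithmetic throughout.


Step 1. Substitute u = t**2 - 2, turning ∫(6*t*cos(t**2 - 2)) dt into ∫(3*cos(u)) du: now ∫(3*cos(u)) du.
Step 2. Evaluate the standard form: now 3*sin(u).
Step 3. Substitute back u = t**2 - 2: now 3*sin(t**2 - 2).
Answer: 3*sin(t**2 - 2).


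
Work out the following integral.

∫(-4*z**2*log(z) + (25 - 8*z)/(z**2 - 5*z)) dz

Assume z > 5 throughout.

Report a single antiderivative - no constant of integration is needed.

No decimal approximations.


Answer: -4*z**3*log(z)/3 + 4*z**3/9 - 5*log(z) - 3*log(z - 5).


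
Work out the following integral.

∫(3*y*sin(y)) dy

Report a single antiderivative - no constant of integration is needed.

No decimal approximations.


Answer: -3*y*cos(y) + 3*sin(y).


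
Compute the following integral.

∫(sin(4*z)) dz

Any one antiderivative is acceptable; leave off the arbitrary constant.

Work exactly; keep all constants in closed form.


Answer: -cos(4*z)/4.


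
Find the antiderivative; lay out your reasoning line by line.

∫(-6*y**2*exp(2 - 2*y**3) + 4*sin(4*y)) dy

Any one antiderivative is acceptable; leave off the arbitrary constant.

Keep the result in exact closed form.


Step 1. Rewrite: now ∫(-6*y**2*exp(2 - 2*y**3)) dy + ∫(4*sin(4*y)) dy.
Step 2. Evaluate the standard form: now -cos(4*y) + ∫(-6*y**2*exp(2 - 2*y**3)) dy.
Step 3. Substitute u = y**3 - 1, turning ∫(-6*y**2*exp(2 - 2*y**3)) dy into ∫(-2*exp(-2*u)) du: now -cos(4*y) + ∫(-2*exp(-2*u)) du.
Step 4. Evaluate the standard form: now -cos(4*y) + exp(-2*u).
Step 5. Substitute back u = y**3 - 1: now exp(2 - 2*y**3) - cos(4*y).
Answer: exp(2 - 2*y**3) - cos(4*y).


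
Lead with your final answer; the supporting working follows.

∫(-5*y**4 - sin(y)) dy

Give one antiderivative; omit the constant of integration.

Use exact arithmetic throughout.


The answer is -y**5 + cos(y).
Step 1. Rewrite: now ∫(-5*y**4) dy + ∫(-sin(y)) dy.
Step 2. Evaluate the standard form: now cos(y) + ∫(-5*y**4) dy.
Step 3. Evaluate the standard form: now -y**5 + cos(y).
Answer: -y**5 + cos(y).


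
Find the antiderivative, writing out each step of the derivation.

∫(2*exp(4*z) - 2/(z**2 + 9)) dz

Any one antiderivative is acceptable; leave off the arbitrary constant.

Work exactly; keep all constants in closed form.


Step 1. Rewrite: now ∫(-2/(z**2 + 9)) dz + ∫(2*exp(4*z)) dz.
Step 2. Evaluate the standard form: now -2*atan(z/3)/3 + ∫(2*exp(4*z)) dz.
Step 3. Evaluate the standard form: now exp(4*z)/2 - 2*atan(z/3)/3.
Answer: exp(4*z)/2 - 2*atan(z/3)/3.


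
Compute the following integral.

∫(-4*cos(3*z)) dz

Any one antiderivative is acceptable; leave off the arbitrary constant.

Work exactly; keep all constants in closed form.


Answer: -4*sin(3*z)/3.


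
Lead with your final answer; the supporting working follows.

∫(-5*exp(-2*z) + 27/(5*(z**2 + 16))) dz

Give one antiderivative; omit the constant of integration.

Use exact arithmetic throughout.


The answer is 27*atan(z/4)/20 + 5*exp(-2*z)/2.
Step 1. Rewrite: now ∫(27/(5*(z**2 + 16))) dz + ∫(-5*exp(-2*z)) dz.
Step 2. Evaluate the standard form: now ∫(27/(5*(z**2 + 16))) dz + 5*exp(-2*z)/2.
Step 3. Evaluate the standard form: now 27*atan(z/4)/20 + 5*exp(-2*z)/2.
Answer: 27*atan(z/4)/20 + 5*exp(-2*z)/2.


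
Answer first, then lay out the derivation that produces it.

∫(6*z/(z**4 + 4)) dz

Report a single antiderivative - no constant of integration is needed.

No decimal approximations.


The answer is 3*atan(z**2/2)/2.
Step 1. Substitute u = z**2, turning ∫(6*z/(z**4 + 4)) dz into ∫(3/(u**2 + 4)) du: now ∫(3/(u**2 + 4)) du.
Step 2. Evaluate the standard form: now 3*atan(u/2)/2.
Step 3. Substitute back u = z**2: now 3*atan(z**2/2)/2.
Answer: 3*atan(z**2/2)/2.


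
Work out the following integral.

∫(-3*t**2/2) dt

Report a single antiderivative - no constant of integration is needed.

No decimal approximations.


Answer: -t**3/2.


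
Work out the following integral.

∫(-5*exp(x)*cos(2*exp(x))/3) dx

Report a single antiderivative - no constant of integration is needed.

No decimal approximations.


Answer: -5*sin(2*exp(x))/6.


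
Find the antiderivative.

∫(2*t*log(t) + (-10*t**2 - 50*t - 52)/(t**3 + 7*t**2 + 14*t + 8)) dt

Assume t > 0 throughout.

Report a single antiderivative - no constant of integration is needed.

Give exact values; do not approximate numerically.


Answer: t**2*log(t) - t**2/2 - 4*log(t + 1) - 4*log(t + 2) - 2*log(t + 4).


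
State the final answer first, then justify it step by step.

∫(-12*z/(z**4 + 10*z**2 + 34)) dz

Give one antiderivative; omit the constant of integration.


The answer is -2*atan(z**2/3 + 5/3).
Step 1. Substitute u = z**2 + 5, turning ∫(-12*z/(z**4 + 10*z**2 + 34)) dz into ∫(-6/(u**2 + 9)) du: now ∫(-6/(u**2 + 9)) du.
Step 2. Evaluate the standard form: now -2*atan(u/3).
Step 3. Substitute back u = z**2 + 5: now -2*atan(z**2/3 + 5/3).
Answer: -2*atan(z**2/3 + 5/3).


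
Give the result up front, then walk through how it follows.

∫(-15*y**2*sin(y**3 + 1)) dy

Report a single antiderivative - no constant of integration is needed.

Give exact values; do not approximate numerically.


The answer is 5*cos(y**3 + 1).
Step 1. Substitute u = y**3 + 1, turning ∫(-15*y**2*sin(y**3 + 1)) dy into ∫(-5*sin(u)) du: now ∫(-5*sin(u)) du.
Step 2. Evaluate the standard form: now 5*cos(u).
Step 3. Substitute back u = y**3 + 1: now 5*cos(y**3 + 1).
Answer: 5*cos(y**3 + 1).


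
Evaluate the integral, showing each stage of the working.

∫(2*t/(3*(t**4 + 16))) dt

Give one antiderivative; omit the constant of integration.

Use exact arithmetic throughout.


Step 1. Substitute u = t**2, turning ∫(2*t/(3*(t**4 + 16))) dt into ∫(1/(3*(u**2 + 16))) du: now ∫(1/(3*(u**2 + 16))) du.
Step 2. Evaluate the standard form: now atan(u/4)/12.
Step 3. Substitute back u = t**2: now atan(t**2/4)/12.
Answer: atan(t**2/4)/12.


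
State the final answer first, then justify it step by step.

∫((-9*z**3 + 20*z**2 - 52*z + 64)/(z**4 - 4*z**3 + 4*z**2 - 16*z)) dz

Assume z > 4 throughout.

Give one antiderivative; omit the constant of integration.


The answer is -4*log(z) - 5*log(z - 4) + 2*atan(z/2).
Step 1. Decompose ∫((-9*z**3 + 20*z**2 - 52*z + 64)/(z**4 - 4*z**3 + 4*z**2 - 16*z)) dz by partial fractions, (-9*z**3 + 20*z**2 - 52*z + 64)/(z**4 - 4*z**3 + 4*z**2 - 16*z) = 4/(z**2 + 4) - 5/(z - 4) - 4/z: now ∫(-4/z) dz + ∫(-5/(z - 4)) dz + ∫(4/(z**2 + 4)) dz.
Step 2. Evaluate the standard form [assuming z > 0]: now -4*log(z) + ∫(-5/(z - 4)) dz + ∫(4/(z**2 + 4)) dz.
Step 3. Evaluate the standard form [assuming z > 4]: now -4*log(z) - 5*log(z - 4) + ∫(4/(z**2 + 4)) dz.
Step 4. Evaluate the standard form: now -4*log(z) - 5*log(z - 4) + 2*atan(z/2).
Answer: -4*log(z) - 5*log(z - 4) + 2*atan(z/2).


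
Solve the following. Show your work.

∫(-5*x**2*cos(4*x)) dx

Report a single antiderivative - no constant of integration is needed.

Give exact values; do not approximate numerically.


Step 1. Integrate ∫(-5*x**2*cos(4*x)) dx by parts with u = x**2, dv = (-5*cos(4*x)) dx, so v = -5*sin(4*x)/4: now -5*x**2*sin(4*x)/4 + ∫(5*x*sin(4*x)/2) dx.
Step 2. Integrate ∫(5*x*sin(4*x)/2) dx by parts with u = x, dv = (5*sin(4*x)/2) dx, so v = -5*cos(4*x)/8: now -5*x**2*sin(4*x)/4 - 5*x*cos(4*x)/8 + ∫(5*cos(4*x)/8) dx.
Step 3. Evaluate the standard form: now -5*x**2*sin(4*x)/4 - 5*x*cos(4*x)/8 + 5*sin(4*x)/32.
Answer: -5*x**2*sin(4*x)/4 - 5*x*cos(4*x)/8 + 5*sin(4*x)/32.


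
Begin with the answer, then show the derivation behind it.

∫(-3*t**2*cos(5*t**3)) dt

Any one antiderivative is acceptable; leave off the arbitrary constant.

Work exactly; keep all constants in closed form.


The answer is -sin(5*t**3)/5.
Step 1. Substitute u = t**3, turning ∫(-3*t**2*cos(5*t**3)) dt into ∫(-cos(5*u)) du: now ∫(-cos(5*u)) du.
Step 2. Evaluate the standard form: now -sin(5*u)/5.
Step 3. Substitute back u = t**3: now -sin(5*t**3)/5.
Answer: -sin(5*t**3)/5.


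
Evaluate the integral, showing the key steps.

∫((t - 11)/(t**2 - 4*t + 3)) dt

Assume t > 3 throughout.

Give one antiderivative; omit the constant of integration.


Step 1. Decompose ∫((t - 11)/(t**2 - 4*t + 3)) dt by partial fractions, (t - 11)/(t**2 - 4*t + 3) = 5/(t - 1) - 4/(t - 3): now ∫(-4/(t - 3)) dt + ∫(5/(t - 1)) dt.
Step 2. Evaluate the standard form [assuming t > 1]: now 5*log(t - 1) + ∫(-4/(t - 3)) dt.
Step 3. Evaluate the standard form [assuming t > 3]: now -4*log(t - 3) + 5*log(t - 1).
Answer: -4*log(t - 3) + 5*log(t - 1).


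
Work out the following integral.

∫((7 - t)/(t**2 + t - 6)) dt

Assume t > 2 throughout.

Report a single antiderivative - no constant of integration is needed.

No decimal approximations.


Answer: log(t - 2) - 2*log(t + 3).


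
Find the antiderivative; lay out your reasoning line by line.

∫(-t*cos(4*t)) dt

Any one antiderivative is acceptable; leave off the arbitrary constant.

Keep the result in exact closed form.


Step 1. Integrate ∫(-t*cos(4*t)) dt by parts with u = t, dv = (-cos(4*t)) dt, so v = -sin(4*t)/4: now -t*sin(4*t)/4 + ∫(sin(4*t)/4) dt.
Step 2. Evaluate the standard form: now -t*sin(4*t)/4 - cos(4*t)/16.
Answer: -t*sin(4*t)/4 - cos(4*t)/16.


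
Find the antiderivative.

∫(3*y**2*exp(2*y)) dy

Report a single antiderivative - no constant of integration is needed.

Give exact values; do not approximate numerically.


Answer: 3*y**2*exp(2*y)/2 - 3*y*exp(2*y)/2 + 3*exp(2*y)/4.


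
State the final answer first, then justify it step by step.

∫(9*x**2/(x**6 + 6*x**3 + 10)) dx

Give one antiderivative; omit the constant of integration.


The answer is 3*atan(x**3 + 3).
Step 1. Substitute u = x**3 + 3, turning ∫(9*x**2/(x**6 + 6*x**3 + 10)) dx into ∫(3/(u**2 + 1)) du: now ∫(3/(u**2 + 1)) du.
Step 2. Evaluate the standard form: now 3*atan(u).
Step 3. Substitute back u = x**3 + 3: now 3*atan(x**3 + 3).
Answer: 3*atan(x**3 + 3).


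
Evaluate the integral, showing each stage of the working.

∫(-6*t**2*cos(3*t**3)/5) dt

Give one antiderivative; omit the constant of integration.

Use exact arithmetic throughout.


Step 1. Substitute u = t**3, turning ∫(-6*t**2*cos(3*t**3)/5) dt into ∫(-2*cos(3*u)/5) du: now ∫(-2*cos(3*u)/5) du.
Step 2. Evaluate the standard form: now -2*sin(3*u)/15.
Step 3. Substitute back u = t**3: now -2*sin(3*t**3)/15.
Answer: -2*sin(3*t**3)/15.


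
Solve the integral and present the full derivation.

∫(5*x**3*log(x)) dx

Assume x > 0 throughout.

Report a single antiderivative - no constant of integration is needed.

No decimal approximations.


Step 1. Integrate ∫(5*x**3*log(x)) dx by parts with u = log(x), dv = (5*x**3) dx, so v = 5*x**4/4 [assuming x > 0]: now 5*x**4*log(x)/4 + ∫(-5*x**3/4) dx.
Step 2. Evaluate the standard form: now 5*x**4*log(x)/4 - 5*x**4/16.
Answer: 5*x**4*log(x)/4 - 5*x**4/16.


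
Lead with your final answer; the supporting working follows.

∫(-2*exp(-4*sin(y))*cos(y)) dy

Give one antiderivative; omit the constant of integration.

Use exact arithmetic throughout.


The answer is exp(-4*sin(y))/2.
Step 1. Substitute u = sin(y), turning ∫(-2*exp(-4*sin(y))*cos(y)) dy into ∫(-2*exp(-4*u)) du: now ∫(-2*exp(-4*u)) du.
Step 2. Evaluate the standard form: now exp(-4*u)/2.
Step 3. Substitute back u = sin(y): now exp(-4*sin(y))/2.
Answer: exp(-4*sin(y))/2.


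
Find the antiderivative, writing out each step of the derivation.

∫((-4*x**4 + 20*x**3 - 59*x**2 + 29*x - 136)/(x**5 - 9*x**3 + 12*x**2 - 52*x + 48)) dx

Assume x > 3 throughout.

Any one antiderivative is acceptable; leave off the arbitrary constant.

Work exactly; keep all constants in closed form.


Step 1. Decompose ∫((-4*x**4 + 20*x**3 - 59*x**2 + 29*x - 136)/(x**5 - 9*x**3 + 12*x**2 - 52*x + 48)) dx by partial fractions, (-4*x**4 + 20*x**3 - 59*x**2 + 29*x - 136)/(x**5 - 9*x**3 + 12*x**2 - 52*x + 48) = 3/(x**2 + 4) - 5/(x + 4) + 3/(x - 1) - 2/(x - 3): now ∫(-2/(x - 3)) dx + ∫(3/(x - 1)) dx + ∫(-5/(x + 4)) dx + ∫(3/(x**2 + 4)) dx.
Step 2. Evaluate the standard form [assuming x > -4]: now -5*log(x + 4) + ∫(-2/(x - 3)) dx + ∫(3/(x - 1)) dx + ∫(3/(x**2 + 4)) dx.
Step 3. Evaluate the standard form [assuming x > 1]: now 3*log(x - 1) - 5*log(x + 4) + ∫(-2/(x - 3)) dx + ∫(3/(x**2 + 4)) dx.
Step 4. Evaluate the standard form [assuming x > 3]: now -2*log(x - 3) + 3*log(x - 1) - 5*log(x + 4) + ∫(3/(x**2 + 4)) dx.
Step 5. Evaluate the standard form: now -2*log(x - 3) + 3*log(x - 1) - 5*log(x + 4) + 3*atan(x/2)/2.
Answer: -2*log(x - 3) + 3*log(x - 1) - 5*log(x + 4) + 3*atan(x/2)/2.


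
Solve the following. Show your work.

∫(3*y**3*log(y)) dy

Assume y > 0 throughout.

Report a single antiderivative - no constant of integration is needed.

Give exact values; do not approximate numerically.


Step 1. Integrate ∫(3*y**3*log(y)) dy by parts with u = log(y), dv = (3*y**3) dy, so v = 3*y**4/4 [assuming y > 0]: now 3*y**4*log(y)/4 + ∫(-3*y**3/4) dy.
Step 2. Evaluate the standard form: now 3*y**4*log(y)/4 - 3*y**4/16.
Answer: 3*y**4*log(y)/4 - 3*y**4/16.


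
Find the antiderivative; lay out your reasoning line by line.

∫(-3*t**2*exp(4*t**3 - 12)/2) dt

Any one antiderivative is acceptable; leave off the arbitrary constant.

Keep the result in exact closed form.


Step 1. Substitute u = t**3 - 3, turning ∫(-3*t**2*exp(4*t**3 - 12)/2) dt into ∫(-exp(4*u)/2) du: now ∫(-exp(4*u)/2) du.
Step 2. Evaluate the standard form: now -exp(4*u)/8.
Step 3. Substitute back u = t**3 - 3: now -exp(4*t**3 - 12)/8.
Answer: -exp(4*t**3 - 12)/8.


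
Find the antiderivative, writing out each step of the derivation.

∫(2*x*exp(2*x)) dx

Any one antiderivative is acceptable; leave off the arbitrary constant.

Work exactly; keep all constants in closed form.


Step 1. Integrate ∫(2*x*exp(2*x)) dx by parts with u = x, dv = (2*exp(2*x)) dx, so v = exp(2*x): now x*exp(2*x) + ∫(-exp(2*x)) dx.
Step 2. Evaluate the standard form: now x*exp(2*x) - exp(2*x)/2.
Answer: x*exp(2*x) - exp(2*x)/2.


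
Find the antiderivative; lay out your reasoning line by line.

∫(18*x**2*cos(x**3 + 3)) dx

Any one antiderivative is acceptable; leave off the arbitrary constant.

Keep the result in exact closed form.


Step 1. Substitute u = x**3 + 3, turning ∫(18*x**2*cos(x**3 + 3)) dx into ∫(6*cos(u)) du: now ∫(6*cos(u)) du.
Step 2. Evaluate the standard form: now 6*sin(u).
Step 3. Substitute back u = x**3 + 3: now 6*sin(x**3 + 3).
Answer: 6*sin(x**3 + 3).


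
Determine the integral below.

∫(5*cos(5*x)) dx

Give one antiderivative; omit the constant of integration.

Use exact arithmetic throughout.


Answer: sin(5*x).


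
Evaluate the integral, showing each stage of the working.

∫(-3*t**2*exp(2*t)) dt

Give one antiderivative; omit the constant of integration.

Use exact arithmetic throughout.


Step 1. Integrate ∫(-3*t**2*exp(2*t)) dt by parts with u = t**2, dv = (-3*exp(2*t)) dt, so v = -3*exp(2*t)/2: now -3*t**2*exp(2*t)/2 + ∫(3*t*exp(2*t)) dt.
Step 2. Integrate ∫(3*t*exp(2*t)) dt by parts with u = t, dv = (3*exp(2*t)) dt, so v = 3*exp(2*t)/2: now -3*t**2*exp(2*t)/2 + 3*t*exp(2*t)/2 + ∫(-3*exp(2*t)/2) dt.
Step 3. Evaluate the standard form: now -3*t**2*exp(2*t)/2 + 3*t*exp(2*t)/2 - 3*exp(2*t)/4.
Answer: -3*t**2*exp(2*t)/2 + 3*t*exp(2*t)/2 - 3*exp(2*t)/4.


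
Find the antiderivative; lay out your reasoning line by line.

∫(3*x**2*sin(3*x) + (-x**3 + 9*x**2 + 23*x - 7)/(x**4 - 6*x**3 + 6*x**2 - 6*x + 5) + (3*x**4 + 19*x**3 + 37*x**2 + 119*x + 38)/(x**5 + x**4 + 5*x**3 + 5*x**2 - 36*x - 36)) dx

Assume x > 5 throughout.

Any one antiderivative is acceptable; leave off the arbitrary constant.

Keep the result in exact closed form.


Step 1. Rewrite: now ∫(3*x**2*sin(3*x)) dx + ∫((-x**3 + 9*x**2 + 23*x - 7)/(x**4 - 6*x**3 + 6*x**2 - 6*x + 5)) dx + ∫((3*x**4 + 19*x**3 + 37*x**2 + 119*x + 38)/(x**5 + x**4 + 5*x**3 + 5*x**2 - 36*x - 36)) dx.
Step 2. Decompose ∫((3*x**4 + 19*x**3 + 37*x**2 + 119*x + 38)/(x**5 + x**4 + 5*x**3 + 5*x**2 - 36*x - 36)) dx by partial fractions, (3*x**4 + 19*x**3 + 37*x**2 + 119*x + 38)/(x**5 + x**4 + 5*x**3 + 5*x**2 - 36*x - 36) = 4/(x**2 + 9) - 3/(x + 2) + 2/(x + 1) + 4/(x - 2): now ∫(3*x**2*sin(3*x)) dx + ∫((-x**3 + 9*x**2 + 23*x - 7)/(x**4 - 6*x**3 + 6*x**2 - 6*x + 5)) dx + ∫(4/(x - 2)) dx + ∫(2/(x + 1)) dx + ∫(-3/(x + 2)) dx + ∫(4/(x**2 + 9)) dx.
Step 3. Evaluate the standard form [assuming x > -1]: now 2*log(x + 1) + ∫(3*x**2*sin(3*x)) dx + ∫((-x**3 + 9*x**2 + 23*x - 7)/(x**4 - 6*x**3 + 6*x**2 - 6*x + 5)) dx + ∫(4/(x - 2)) dx + ∫(-3/(x + 2)) dx + ∫(4/(x**2 + 9)) dx.
Step 4. Evaluate the standard form [assuming x > -2]: now 2*log(x + 1) - 3*log(x + 2) + ∫(3*x**2*sin(3*x)) dx + ∫((-x**3 + 9*x**2 + 23*x - 7)/(x**4 - 6*x**3 + 6*x**2 - 6*x + 5)) dx + ∫(4/(x - 2)) dx + ∫(4/(x**2 + 9)) dx.
Step 5. Evaluate the standard form [assuming x > 2]: now 4*log(x - 2) + 2*log(x + 1) - 3*log(x + 2) + ∫(3*x**2*sin(3*x)) dx + ∫((-x**3 + 9*x**2 + 23*x - 7)/(x**4 - 6*x**3 + 6*x**2 - 6*x + 5)) dx + ∫(4/(x**2 + 9)) dx.
Step 6. Evaluate the standard form: now 4*log(x - 2) + 2*log(x + 1) - 3*log(x + 2) + 4*atan(x/3)/3 + ∫(3*x**2*sin(3*x)) dx + ∫((-x**3 + 9*x**2 + 23*x - 7)/(x**4 - 6*x**3 + 6*x**2 - 6*x + 5)) dx.
Step 7. Decompose ∫((-x**3 + 9*x**2 + 23*x - 7)/(x**4 - 6*x**3 + 6*x**2 - 6*x + 5)) dx by partial fractions, (-x**3 + 9*x**2 + 23*x - 7)/(x**4 - 6*x**3 + 6*x**2 - 6*x + 5) = -4/(x**2 + 1) - 3/(x - 1) + 2/(x - 5): now 4*log(x - 2) + 2*log(x + 1) - 3*log(x + 2) + 4*atan(x/3)/3 + ∫(3*x**2*sin(3*x)) dx + ∫(2/(x - 5)) dx + ∫(-3/(x - 1)) dx + ∫(-4/(x**2 + 1)) dx.
Step 8. Evaluate the standard form [assuming x > 5]: now 2*log(x - 5) + 4*log(x - 2) + 2*log(x + 1) - 3*log(x + 2) + 4*atan(x/3)/3 + ∫(3*x**2*sin(3*x)) dx + ∫(-3/(x - 1)) dx + ∫(-4/(x**2 + 1)) dx.
Step 9. Evaluate the standard form [assuming x > 1]: now 2*log(x - 5) + 4*log(x - 2) - 3*log(x - 1) + 2*log(x + 1) - 3*log(x + 2) + 4*atan(x/3)/3 + ∫(3*x**2*sin(3*x)) dx + ∫(-4/(x**2 + 1)) dx.
Step 10. Evaluate the standard form: now 2*log(x - 5) + 4*log(x - 2) - 3*log(x - 1) + 2*log(x + 1) - 3*log(x + 2) + 4*atan(x/3)/3 - 4*atan(x) + ∫(3*x**2*sin(3*x)) dx.
Step 11. Integrate ∫(3*x**2*sin(3*x)) dx by parts with u = x**2, dv = (3*sin(3*x)) dx, so v = -cos(3*x): now -x**2*cos(3*x) + 2*log(x - 5) + 4*log(x - 2) - 3*log(x - 1) + 2*log(x + 1) - 3*log(x + 2) + 4*atan(x/3)/3 - 4*atan(x) + ∫(2*x*cos(3*x)) dx.
Step 12. Integrate ∫(2*x*cos(3*x)) dx by parts with u = x, dv = (2*cos(3*x)) dx, so v = 2*sin(3*x)/3: now -x**2*cos(3*x) + 2*x*sin(3*x)/3 + 2*log(x - 5) + 4*log(x - 2) - 3*log(x - 1) + 2*log(x + 1) - 3*log(x + 2) + 4*atan(x/3)/3 - 4*atan(x) + ∫(-2*sin(3*x)/3) dx.
Step 13. Evaluate the standard form: now -x**2*cos(3*x) + 2*x*sin(3*x)/3 + 2*log(x - 5) + 4*log(x - 2) - 3*log(x - 1) + 2*log(x + 1) - 3*log(x + 2) + 2*cos(3*x)/9 + 4*atan(x/3)/3 - 4*atan(x).
Answer: -x**2*cos(3*x) + 2*x*sin(3*x)/3 + 2*log(x - 5) + 4*log(x - 2) - 3*log(x - 1) + 2*log(x + 1) - 3*log(x + 2) + 2*cos(3*x)/9 + 4*atan(x/3)/3 - 4*atan(x).


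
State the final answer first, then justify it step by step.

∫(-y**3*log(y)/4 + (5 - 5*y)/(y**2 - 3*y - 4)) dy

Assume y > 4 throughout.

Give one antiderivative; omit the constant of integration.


The answer is -y**4*log(y)/16 + y**4/64 - 3*log(y - 4) - 2*log(y + 1).
Step 1. Rewrite: now ∫(-y**3*log(y)/4) dy + ∫((5 - 5*y)/(y**2 - 3*y - 4)) dy.
Step 2. Decompose ∫((5 - 5*y)/(y**2 - 3*y - 4)) dy by partial fractions, (5 - 5*y)/(y**2 - 3*y - 4) = -2/(y + 1) - 3/(y - 4): now ∫(-y**3*log(y)/4) dy + ∫(-3/(y - 4)) dy + ∫(-2/(y + 1)) dy.
Step 3. Evaluate the standard form [assuming y > 4]: now -3*log(y - 4) + ∫(-y**3*log(y)/4) dy + ∫(-2/(y + 1)) dy.
Step 4. Evaluate the standard form [assuming y > -1]: now -3*log(y - 4) - 2*log(y + 1) + ∫(-y**3*log(y)/4) dy.
Step 5. Integrate ∫(-y**3*log(y)/4) dy by parts with u = log(y), dv = (-y**3/4) dy, so v = -y**4/16 [assuming y > 0]: now -y**4*log(y)/16 - 3*log(y - 4) - 2*log(y + 1) + ∫(y**3/16) dy.
Step 6. Evaluate the standard form: now -y**4*log(y)/16 + y**4/64 - 3*log(y - 4) - 2*log(y + 1).
Answer: -y**4*log(y)/16 + y**4/64 - 3*log(y - 4) - 2*log(y + 1).


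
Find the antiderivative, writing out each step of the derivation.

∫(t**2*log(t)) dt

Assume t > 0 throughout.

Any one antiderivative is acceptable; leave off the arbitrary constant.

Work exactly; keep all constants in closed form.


Step 1. Integrate ∫(t**2*log(t)) dt by parts with u = log(t), dv = (t**2) dt, so v = t**3/3 [assuming t > 0]: now t**3*log(t)/3 + ∫(-t**2/3) dt.
Step 2. Evaluate the standard form: now t**3*log(t)/3 - t**3/9.
Answer: t**3*log(t)/3 - t**3/9.


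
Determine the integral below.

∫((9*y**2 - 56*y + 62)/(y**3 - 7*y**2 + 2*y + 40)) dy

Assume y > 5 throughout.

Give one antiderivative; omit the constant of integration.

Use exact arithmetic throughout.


Answer: log(y - 5) + 3*log(y - 4) + 5*log(y + 2).


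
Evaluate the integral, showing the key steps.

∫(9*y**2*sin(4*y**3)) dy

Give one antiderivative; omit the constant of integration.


Step 1. Substitute u = y**3, turning ∫(9*y**2*sin(4*y**3)) dy into ∫(3*sin(4*u)) du: now ∫(3*sin(4*u)) du.
Step 2. Evaluate the standard form: now -3*cos(4*u)/4.
Step 3. Substitute back u = y**3: now -3*cos(4*y**3)/4.
Answer: -3*cos(4*y**3)/4.


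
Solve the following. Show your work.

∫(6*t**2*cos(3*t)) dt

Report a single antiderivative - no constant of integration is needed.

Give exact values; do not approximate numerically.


Step 1. Integrate ∫(6*t**2*cos(3*t)) dt by parts with u = t**2, dv = (6*cos(3*t)) dt, so v = 2*sin(3*t): now 2*t**2*sin(3*t) + ∫(-4*t*sin(3*t)) dt.
Step 2. Integrate ∫(-4*t*sin(3*t)) dt by parts with u = t, dv = (-4*sin(3*t)) dt, so v = 4*cos(3*t)/3: now 2*t**2*sin(3*t) + 4*t*cos(3*t)/3 + ∫(-4*cos(3*t)/3) dt.
Step 3. Evaluate the standard form: now 2*t**2*sin(3*t) + 4*t*cos(3*t)/3 - 4*sin(3*t)/9.
Answer: 2*t**2*sin(3*t) + 4*t*cos(3*t)/3 - 4*sin(3*t)/9.
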